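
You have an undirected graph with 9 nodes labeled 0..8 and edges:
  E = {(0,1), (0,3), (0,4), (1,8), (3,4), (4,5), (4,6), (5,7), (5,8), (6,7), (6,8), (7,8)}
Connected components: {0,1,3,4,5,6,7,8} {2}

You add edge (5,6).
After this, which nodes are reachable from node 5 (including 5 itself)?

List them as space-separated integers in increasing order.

Answer: 0 1 3 4 5 6 7 8

Derivation:
Before: nodes reachable from 5: {0,1,3,4,5,6,7,8}
Adding (5,6): both endpoints already in same component. Reachability from 5 unchanged.
After: nodes reachable from 5: {0,1,3,4,5,6,7,8}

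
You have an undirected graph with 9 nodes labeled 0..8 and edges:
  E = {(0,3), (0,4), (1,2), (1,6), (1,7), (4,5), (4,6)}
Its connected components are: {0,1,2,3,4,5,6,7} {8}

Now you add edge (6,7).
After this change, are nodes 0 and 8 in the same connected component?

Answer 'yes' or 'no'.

Initial components: {0,1,2,3,4,5,6,7} {8}
Adding edge (6,7): both already in same component {0,1,2,3,4,5,6,7}. No change.
New components: {0,1,2,3,4,5,6,7} {8}
Are 0 and 8 in the same component? no

Answer: no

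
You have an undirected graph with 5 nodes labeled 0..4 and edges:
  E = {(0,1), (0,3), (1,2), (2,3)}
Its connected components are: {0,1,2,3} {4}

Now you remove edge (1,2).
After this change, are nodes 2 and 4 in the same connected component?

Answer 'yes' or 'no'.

Answer: no

Derivation:
Initial components: {0,1,2,3} {4}
Removing edge (1,2): not a bridge — component count unchanged at 2.
New components: {0,1,2,3} {4}
Are 2 and 4 in the same component? no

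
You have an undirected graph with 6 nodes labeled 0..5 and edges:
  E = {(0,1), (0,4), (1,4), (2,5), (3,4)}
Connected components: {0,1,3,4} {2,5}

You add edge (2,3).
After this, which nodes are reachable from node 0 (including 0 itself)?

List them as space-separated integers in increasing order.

Answer: 0 1 2 3 4 5

Derivation:
Before: nodes reachable from 0: {0,1,3,4}
Adding (2,3): merges 0's component with another. Reachability grows.
After: nodes reachable from 0: {0,1,2,3,4,5}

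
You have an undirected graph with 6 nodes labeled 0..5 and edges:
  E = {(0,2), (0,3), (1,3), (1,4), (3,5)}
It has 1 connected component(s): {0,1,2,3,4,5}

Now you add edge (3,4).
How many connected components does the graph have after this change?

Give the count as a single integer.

Answer: 1

Derivation:
Initial component count: 1
Add (3,4): endpoints already in same component. Count unchanged: 1.
New component count: 1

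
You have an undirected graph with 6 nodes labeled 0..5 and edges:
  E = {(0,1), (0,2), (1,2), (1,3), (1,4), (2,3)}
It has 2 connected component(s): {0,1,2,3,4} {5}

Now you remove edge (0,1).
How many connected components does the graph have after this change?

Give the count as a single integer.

Answer: 2

Derivation:
Initial component count: 2
Remove (0,1): not a bridge. Count unchanged: 2.
  After removal, components: {0,1,2,3,4} {5}
New component count: 2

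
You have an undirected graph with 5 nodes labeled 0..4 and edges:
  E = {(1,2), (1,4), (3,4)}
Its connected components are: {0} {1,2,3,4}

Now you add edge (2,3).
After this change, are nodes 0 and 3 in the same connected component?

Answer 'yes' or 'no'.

Initial components: {0} {1,2,3,4}
Adding edge (2,3): both already in same component {1,2,3,4}. No change.
New components: {0} {1,2,3,4}
Are 0 and 3 in the same component? no

Answer: no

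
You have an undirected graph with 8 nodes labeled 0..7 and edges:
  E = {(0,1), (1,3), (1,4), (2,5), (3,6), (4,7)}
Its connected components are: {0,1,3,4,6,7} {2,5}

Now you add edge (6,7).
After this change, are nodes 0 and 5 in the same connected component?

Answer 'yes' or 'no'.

Answer: no

Derivation:
Initial components: {0,1,3,4,6,7} {2,5}
Adding edge (6,7): both already in same component {0,1,3,4,6,7}. No change.
New components: {0,1,3,4,6,7} {2,5}
Are 0 and 5 in the same component? no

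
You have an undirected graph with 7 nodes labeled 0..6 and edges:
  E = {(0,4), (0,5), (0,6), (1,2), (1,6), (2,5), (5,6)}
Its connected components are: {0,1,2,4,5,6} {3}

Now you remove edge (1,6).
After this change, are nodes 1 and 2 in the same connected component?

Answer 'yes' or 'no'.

Answer: yes

Derivation:
Initial components: {0,1,2,4,5,6} {3}
Removing edge (1,6): not a bridge — component count unchanged at 2.
New components: {0,1,2,4,5,6} {3}
Are 1 and 2 in the same component? yes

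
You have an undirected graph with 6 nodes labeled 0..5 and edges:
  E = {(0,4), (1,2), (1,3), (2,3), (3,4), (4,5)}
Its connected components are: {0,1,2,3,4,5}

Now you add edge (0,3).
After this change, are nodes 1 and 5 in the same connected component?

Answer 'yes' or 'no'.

Answer: yes

Derivation:
Initial components: {0,1,2,3,4,5}
Adding edge (0,3): both already in same component {0,1,2,3,4,5}. No change.
New components: {0,1,2,3,4,5}
Are 1 and 5 in the same component? yes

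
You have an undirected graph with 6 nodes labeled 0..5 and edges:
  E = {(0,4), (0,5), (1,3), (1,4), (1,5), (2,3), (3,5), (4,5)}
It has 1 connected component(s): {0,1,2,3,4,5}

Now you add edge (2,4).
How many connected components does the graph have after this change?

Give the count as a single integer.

Initial component count: 1
Add (2,4): endpoints already in same component. Count unchanged: 1.
New component count: 1

Answer: 1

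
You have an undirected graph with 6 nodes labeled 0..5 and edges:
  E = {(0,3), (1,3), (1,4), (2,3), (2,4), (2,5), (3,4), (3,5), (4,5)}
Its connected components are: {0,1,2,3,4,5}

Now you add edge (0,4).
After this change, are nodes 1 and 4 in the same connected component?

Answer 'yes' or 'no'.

Answer: yes

Derivation:
Initial components: {0,1,2,3,4,5}
Adding edge (0,4): both already in same component {0,1,2,3,4,5}. No change.
New components: {0,1,2,3,4,5}
Are 1 and 4 in the same component? yes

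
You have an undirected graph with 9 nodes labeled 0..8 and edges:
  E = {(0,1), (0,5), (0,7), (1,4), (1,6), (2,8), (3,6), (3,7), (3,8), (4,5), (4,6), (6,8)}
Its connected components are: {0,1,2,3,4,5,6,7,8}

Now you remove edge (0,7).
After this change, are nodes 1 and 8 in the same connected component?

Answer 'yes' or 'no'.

Answer: yes

Derivation:
Initial components: {0,1,2,3,4,5,6,7,8}
Removing edge (0,7): not a bridge — component count unchanged at 1.
New components: {0,1,2,3,4,5,6,7,8}
Are 1 and 8 in the same component? yes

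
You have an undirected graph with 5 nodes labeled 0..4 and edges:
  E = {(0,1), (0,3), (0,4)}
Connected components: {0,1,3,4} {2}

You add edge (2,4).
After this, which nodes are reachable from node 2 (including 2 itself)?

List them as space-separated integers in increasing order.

Before: nodes reachable from 2: {2}
Adding (2,4): merges 2's component with another. Reachability grows.
After: nodes reachable from 2: {0,1,2,3,4}

Answer: 0 1 2 3 4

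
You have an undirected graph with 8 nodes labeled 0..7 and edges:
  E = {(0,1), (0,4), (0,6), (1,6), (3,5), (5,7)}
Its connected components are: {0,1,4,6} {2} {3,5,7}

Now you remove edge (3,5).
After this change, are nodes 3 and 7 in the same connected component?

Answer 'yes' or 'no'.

Initial components: {0,1,4,6} {2} {3,5,7}
Removing edge (3,5): it was a bridge — component count 3 -> 4.
New components: {0,1,4,6} {2} {3} {5,7}
Are 3 and 7 in the same component? no

Answer: no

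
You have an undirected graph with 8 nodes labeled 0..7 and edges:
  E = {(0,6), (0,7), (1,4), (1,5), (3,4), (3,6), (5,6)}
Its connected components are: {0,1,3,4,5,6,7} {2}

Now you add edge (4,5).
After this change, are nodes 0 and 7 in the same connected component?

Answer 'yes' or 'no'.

Answer: yes

Derivation:
Initial components: {0,1,3,4,5,6,7} {2}
Adding edge (4,5): both already in same component {0,1,3,4,5,6,7}. No change.
New components: {0,1,3,4,5,6,7} {2}
Are 0 and 7 in the same component? yes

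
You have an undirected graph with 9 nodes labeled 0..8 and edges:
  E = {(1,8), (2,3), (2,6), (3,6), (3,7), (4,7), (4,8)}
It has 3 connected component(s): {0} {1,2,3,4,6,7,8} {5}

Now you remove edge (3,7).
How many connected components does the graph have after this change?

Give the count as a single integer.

Answer: 4

Derivation:
Initial component count: 3
Remove (3,7): it was a bridge. Count increases: 3 -> 4.
  After removal, components: {0} {1,4,7,8} {2,3,6} {5}
New component count: 4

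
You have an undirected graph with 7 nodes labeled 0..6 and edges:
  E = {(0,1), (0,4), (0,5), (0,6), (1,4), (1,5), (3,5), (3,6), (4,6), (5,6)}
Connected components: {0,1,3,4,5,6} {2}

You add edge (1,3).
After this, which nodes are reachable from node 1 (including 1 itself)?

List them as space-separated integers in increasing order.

Answer: 0 1 3 4 5 6

Derivation:
Before: nodes reachable from 1: {0,1,3,4,5,6}
Adding (1,3): both endpoints already in same component. Reachability from 1 unchanged.
After: nodes reachable from 1: {0,1,3,4,5,6}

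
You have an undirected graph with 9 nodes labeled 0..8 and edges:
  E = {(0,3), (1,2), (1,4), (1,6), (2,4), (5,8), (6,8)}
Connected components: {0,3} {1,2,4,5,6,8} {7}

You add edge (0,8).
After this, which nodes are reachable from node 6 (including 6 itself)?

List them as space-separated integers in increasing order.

Before: nodes reachable from 6: {1,2,4,5,6,8}
Adding (0,8): merges 6's component with another. Reachability grows.
After: nodes reachable from 6: {0,1,2,3,4,5,6,8}

Answer: 0 1 2 3 4 5 6 8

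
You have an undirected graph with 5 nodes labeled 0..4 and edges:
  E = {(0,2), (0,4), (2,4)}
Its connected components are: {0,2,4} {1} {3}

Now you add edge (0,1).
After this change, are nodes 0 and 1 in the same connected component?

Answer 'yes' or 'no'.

Initial components: {0,2,4} {1} {3}
Adding edge (0,1): merges {0,2,4} and {1}.
New components: {0,1,2,4} {3}
Are 0 and 1 in the same component? yes

Answer: yes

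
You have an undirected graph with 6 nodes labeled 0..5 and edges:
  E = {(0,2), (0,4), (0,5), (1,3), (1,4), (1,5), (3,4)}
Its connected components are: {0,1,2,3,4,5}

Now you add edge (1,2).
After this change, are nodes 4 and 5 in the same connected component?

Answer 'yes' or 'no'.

Answer: yes

Derivation:
Initial components: {0,1,2,3,4,5}
Adding edge (1,2): both already in same component {0,1,2,3,4,5}. No change.
New components: {0,1,2,3,4,5}
Are 4 and 5 in the same component? yes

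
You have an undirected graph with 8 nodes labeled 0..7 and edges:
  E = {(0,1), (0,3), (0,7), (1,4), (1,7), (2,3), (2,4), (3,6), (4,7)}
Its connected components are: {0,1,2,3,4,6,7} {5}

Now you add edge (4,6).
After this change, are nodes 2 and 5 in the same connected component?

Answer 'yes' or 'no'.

Initial components: {0,1,2,3,4,6,7} {5}
Adding edge (4,6): both already in same component {0,1,2,3,4,6,7}. No change.
New components: {0,1,2,3,4,6,7} {5}
Are 2 and 5 in the same component? no

Answer: no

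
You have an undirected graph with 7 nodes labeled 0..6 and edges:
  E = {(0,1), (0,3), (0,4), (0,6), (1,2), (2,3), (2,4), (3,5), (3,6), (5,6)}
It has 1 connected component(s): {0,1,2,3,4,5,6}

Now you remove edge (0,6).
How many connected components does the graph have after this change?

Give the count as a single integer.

Answer: 1

Derivation:
Initial component count: 1
Remove (0,6): not a bridge. Count unchanged: 1.
  After removal, components: {0,1,2,3,4,5,6}
New component count: 1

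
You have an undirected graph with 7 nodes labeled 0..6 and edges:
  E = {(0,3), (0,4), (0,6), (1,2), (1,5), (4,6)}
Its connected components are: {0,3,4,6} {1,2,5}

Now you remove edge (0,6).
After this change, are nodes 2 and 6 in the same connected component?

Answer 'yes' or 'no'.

Initial components: {0,3,4,6} {1,2,5}
Removing edge (0,6): not a bridge — component count unchanged at 2.
New components: {0,3,4,6} {1,2,5}
Are 2 and 6 in the same component? no

Answer: no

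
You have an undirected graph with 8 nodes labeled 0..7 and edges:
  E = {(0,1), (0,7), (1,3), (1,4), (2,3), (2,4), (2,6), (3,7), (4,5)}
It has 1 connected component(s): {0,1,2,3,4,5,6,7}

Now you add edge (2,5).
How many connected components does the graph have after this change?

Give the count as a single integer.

Answer: 1

Derivation:
Initial component count: 1
Add (2,5): endpoints already in same component. Count unchanged: 1.
New component count: 1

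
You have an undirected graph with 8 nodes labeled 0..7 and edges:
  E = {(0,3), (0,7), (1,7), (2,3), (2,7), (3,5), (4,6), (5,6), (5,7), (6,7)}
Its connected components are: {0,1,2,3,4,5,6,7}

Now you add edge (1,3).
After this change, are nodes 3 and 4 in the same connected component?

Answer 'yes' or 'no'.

Answer: yes

Derivation:
Initial components: {0,1,2,3,4,5,6,7}
Adding edge (1,3): both already in same component {0,1,2,3,4,5,6,7}. No change.
New components: {0,1,2,3,4,5,6,7}
Are 3 and 4 in the same component? yes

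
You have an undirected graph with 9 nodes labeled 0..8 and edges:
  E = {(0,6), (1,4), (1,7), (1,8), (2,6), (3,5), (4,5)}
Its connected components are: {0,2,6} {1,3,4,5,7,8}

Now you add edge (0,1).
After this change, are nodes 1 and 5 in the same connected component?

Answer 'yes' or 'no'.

Answer: yes

Derivation:
Initial components: {0,2,6} {1,3,4,5,7,8}
Adding edge (0,1): merges {0,2,6} and {1,3,4,5,7,8}.
New components: {0,1,2,3,4,5,6,7,8}
Are 1 and 5 in the same component? yes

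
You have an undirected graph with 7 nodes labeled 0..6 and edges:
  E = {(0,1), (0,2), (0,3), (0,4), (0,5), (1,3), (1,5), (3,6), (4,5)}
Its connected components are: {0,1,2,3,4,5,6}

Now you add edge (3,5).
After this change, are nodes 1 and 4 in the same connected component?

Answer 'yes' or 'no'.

Initial components: {0,1,2,3,4,5,6}
Adding edge (3,5): both already in same component {0,1,2,3,4,5,6}. No change.
New components: {0,1,2,3,4,5,6}
Are 1 and 4 in the same component? yes

Answer: yes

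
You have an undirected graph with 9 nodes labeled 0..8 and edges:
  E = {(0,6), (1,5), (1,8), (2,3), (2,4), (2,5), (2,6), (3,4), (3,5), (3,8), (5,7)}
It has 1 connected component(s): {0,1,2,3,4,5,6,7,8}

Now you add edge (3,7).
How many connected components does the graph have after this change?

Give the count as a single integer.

Answer: 1

Derivation:
Initial component count: 1
Add (3,7): endpoints already in same component. Count unchanged: 1.
New component count: 1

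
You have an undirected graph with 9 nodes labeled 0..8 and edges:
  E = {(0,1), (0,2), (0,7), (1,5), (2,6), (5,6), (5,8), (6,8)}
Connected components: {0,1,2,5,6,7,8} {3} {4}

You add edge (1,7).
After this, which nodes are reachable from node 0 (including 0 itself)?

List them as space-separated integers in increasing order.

Before: nodes reachable from 0: {0,1,2,5,6,7,8}
Adding (1,7): both endpoints already in same component. Reachability from 0 unchanged.
After: nodes reachable from 0: {0,1,2,5,6,7,8}

Answer: 0 1 2 5 6 7 8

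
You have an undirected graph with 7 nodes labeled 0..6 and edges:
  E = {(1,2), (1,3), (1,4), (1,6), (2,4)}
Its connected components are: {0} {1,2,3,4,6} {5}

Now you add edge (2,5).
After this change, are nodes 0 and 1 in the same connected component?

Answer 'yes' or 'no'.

Initial components: {0} {1,2,3,4,6} {5}
Adding edge (2,5): merges {1,2,3,4,6} and {5}.
New components: {0} {1,2,3,4,5,6}
Are 0 and 1 in the same component? no

Answer: no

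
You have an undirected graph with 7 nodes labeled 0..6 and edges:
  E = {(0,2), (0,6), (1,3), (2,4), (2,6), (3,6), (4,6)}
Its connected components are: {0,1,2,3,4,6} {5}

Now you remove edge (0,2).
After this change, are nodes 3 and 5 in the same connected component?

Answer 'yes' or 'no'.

Answer: no

Derivation:
Initial components: {0,1,2,3,4,6} {5}
Removing edge (0,2): not a bridge — component count unchanged at 2.
New components: {0,1,2,3,4,6} {5}
Are 3 and 5 in the same component? no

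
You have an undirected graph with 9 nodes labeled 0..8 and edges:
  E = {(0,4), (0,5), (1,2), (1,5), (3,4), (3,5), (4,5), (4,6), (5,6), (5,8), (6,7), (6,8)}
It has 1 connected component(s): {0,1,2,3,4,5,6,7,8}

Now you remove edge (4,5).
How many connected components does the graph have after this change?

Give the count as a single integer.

Initial component count: 1
Remove (4,5): not a bridge. Count unchanged: 1.
  After removal, components: {0,1,2,3,4,5,6,7,8}
New component count: 1

Answer: 1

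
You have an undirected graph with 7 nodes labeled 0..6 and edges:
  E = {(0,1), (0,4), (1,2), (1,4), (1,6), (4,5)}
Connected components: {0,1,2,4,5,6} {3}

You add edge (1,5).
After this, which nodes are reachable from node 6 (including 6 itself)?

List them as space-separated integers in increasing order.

Before: nodes reachable from 6: {0,1,2,4,5,6}
Adding (1,5): both endpoints already in same component. Reachability from 6 unchanged.
After: nodes reachable from 6: {0,1,2,4,5,6}

Answer: 0 1 2 4 5 6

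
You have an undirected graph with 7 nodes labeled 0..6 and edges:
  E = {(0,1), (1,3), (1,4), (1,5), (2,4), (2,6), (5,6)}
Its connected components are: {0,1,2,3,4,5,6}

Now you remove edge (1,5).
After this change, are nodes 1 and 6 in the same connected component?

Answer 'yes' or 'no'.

Initial components: {0,1,2,3,4,5,6}
Removing edge (1,5): not a bridge — component count unchanged at 1.
New components: {0,1,2,3,4,5,6}
Are 1 and 6 in the same component? yes

Answer: yes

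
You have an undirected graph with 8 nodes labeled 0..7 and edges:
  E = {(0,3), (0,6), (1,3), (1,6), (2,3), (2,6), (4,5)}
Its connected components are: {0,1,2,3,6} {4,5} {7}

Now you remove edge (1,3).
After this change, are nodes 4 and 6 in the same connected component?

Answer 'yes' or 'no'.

Answer: no

Derivation:
Initial components: {0,1,2,3,6} {4,5} {7}
Removing edge (1,3): not a bridge — component count unchanged at 3.
New components: {0,1,2,3,6} {4,5} {7}
Are 4 and 6 in the same component? no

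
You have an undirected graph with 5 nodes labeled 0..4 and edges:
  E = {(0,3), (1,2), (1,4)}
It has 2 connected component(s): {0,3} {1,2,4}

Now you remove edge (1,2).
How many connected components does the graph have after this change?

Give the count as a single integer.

Answer: 3

Derivation:
Initial component count: 2
Remove (1,2): it was a bridge. Count increases: 2 -> 3.
  After removal, components: {0,3} {1,4} {2}
New component count: 3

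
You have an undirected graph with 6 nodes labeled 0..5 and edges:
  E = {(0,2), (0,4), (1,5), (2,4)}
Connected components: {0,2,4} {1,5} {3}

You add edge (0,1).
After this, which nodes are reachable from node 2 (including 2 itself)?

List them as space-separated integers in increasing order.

Answer: 0 1 2 4 5

Derivation:
Before: nodes reachable from 2: {0,2,4}
Adding (0,1): merges 2's component with another. Reachability grows.
After: nodes reachable from 2: {0,1,2,4,5}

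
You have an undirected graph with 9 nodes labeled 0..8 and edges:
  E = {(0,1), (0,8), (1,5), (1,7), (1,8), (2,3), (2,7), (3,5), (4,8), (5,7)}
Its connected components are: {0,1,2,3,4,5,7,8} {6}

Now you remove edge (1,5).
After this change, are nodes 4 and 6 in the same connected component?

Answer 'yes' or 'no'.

Initial components: {0,1,2,3,4,5,7,8} {6}
Removing edge (1,5): not a bridge — component count unchanged at 2.
New components: {0,1,2,3,4,5,7,8} {6}
Are 4 and 6 in the same component? no

Answer: no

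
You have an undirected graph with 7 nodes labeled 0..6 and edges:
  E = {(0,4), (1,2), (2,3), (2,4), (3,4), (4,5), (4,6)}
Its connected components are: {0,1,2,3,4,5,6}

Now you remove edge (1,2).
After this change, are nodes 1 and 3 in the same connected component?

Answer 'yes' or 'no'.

Initial components: {0,1,2,3,4,5,6}
Removing edge (1,2): it was a bridge — component count 1 -> 2.
New components: {0,2,3,4,5,6} {1}
Are 1 and 3 in the same component? no

Answer: no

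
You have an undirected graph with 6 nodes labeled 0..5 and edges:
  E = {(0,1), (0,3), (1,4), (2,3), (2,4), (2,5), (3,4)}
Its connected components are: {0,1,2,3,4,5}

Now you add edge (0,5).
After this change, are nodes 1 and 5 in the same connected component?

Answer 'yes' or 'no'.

Answer: yes

Derivation:
Initial components: {0,1,2,3,4,5}
Adding edge (0,5): both already in same component {0,1,2,3,4,5}. No change.
New components: {0,1,2,3,4,5}
Are 1 and 5 in the same component? yes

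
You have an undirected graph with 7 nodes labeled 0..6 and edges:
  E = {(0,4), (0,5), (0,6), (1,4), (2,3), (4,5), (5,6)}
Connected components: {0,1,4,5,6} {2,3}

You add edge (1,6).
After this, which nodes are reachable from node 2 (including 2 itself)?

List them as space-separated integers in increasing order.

Answer: 2 3

Derivation:
Before: nodes reachable from 2: {2,3}
Adding (1,6): both endpoints already in same component. Reachability from 2 unchanged.
After: nodes reachable from 2: {2,3}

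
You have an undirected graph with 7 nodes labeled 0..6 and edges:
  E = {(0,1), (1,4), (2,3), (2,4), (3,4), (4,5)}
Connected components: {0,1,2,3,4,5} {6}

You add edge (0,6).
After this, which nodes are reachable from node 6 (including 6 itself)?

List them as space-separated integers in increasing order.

Before: nodes reachable from 6: {6}
Adding (0,6): merges 6's component with another. Reachability grows.
After: nodes reachable from 6: {0,1,2,3,4,5,6}

Answer: 0 1 2 3 4 5 6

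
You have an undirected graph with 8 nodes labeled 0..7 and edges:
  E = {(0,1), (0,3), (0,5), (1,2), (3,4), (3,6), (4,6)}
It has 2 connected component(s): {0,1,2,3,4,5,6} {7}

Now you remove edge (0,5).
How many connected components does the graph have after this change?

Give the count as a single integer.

Initial component count: 2
Remove (0,5): it was a bridge. Count increases: 2 -> 3.
  After removal, components: {0,1,2,3,4,6} {5} {7}
New component count: 3

Answer: 3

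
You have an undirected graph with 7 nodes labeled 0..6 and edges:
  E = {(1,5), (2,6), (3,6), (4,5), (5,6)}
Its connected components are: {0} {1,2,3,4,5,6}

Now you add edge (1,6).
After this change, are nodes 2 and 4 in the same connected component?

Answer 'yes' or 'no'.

Initial components: {0} {1,2,3,4,5,6}
Adding edge (1,6): both already in same component {1,2,3,4,5,6}. No change.
New components: {0} {1,2,3,4,5,6}
Are 2 and 4 in the same component? yes

Answer: yes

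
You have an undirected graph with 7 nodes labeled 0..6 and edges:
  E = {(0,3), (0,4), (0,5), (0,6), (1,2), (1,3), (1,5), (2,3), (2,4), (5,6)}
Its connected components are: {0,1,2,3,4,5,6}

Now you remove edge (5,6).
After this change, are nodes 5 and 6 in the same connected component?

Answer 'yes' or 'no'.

Answer: yes

Derivation:
Initial components: {0,1,2,3,4,5,6}
Removing edge (5,6): not a bridge — component count unchanged at 1.
New components: {0,1,2,3,4,5,6}
Are 5 and 6 in the same component? yes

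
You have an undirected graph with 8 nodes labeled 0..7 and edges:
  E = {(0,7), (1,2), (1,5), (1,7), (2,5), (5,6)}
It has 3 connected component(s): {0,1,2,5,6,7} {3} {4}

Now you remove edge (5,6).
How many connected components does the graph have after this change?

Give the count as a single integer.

Answer: 4

Derivation:
Initial component count: 3
Remove (5,6): it was a bridge. Count increases: 3 -> 4.
  After removal, components: {0,1,2,5,7} {3} {4} {6}
New component count: 4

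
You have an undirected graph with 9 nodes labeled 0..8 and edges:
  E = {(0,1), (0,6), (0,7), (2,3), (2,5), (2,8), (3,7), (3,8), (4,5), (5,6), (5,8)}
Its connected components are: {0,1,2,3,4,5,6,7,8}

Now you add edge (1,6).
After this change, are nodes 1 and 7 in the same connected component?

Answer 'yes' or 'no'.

Answer: yes

Derivation:
Initial components: {0,1,2,3,4,5,6,7,8}
Adding edge (1,6): both already in same component {0,1,2,3,4,5,6,7,8}. No change.
New components: {0,1,2,3,4,5,6,7,8}
Are 1 and 7 in the same component? yes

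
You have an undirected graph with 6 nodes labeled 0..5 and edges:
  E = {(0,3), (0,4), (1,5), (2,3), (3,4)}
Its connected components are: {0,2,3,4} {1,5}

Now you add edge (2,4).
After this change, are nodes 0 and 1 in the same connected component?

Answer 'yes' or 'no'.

Answer: no

Derivation:
Initial components: {0,2,3,4} {1,5}
Adding edge (2,4): both already in same component {0,2,3,4}. No change.
New components: {0,2,3,4} {1,5}
Are 0 and 1 in the same component? no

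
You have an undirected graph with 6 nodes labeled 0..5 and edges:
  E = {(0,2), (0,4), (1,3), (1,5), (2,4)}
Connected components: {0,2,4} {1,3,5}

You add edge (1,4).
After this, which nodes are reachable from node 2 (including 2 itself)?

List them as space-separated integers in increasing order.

Answer: 0 1 2 3 4 5

Derivation:
Before: nodes reachable from 2: {0,2,4}
Adding (1,4): merges 2's component with another. Reachability grows.
After: nodes reachable from 2: {0,1,2,3,4,5}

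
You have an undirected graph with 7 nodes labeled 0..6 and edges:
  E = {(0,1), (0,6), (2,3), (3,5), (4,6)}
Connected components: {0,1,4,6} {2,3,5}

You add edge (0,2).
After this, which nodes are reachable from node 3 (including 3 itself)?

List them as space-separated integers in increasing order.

Answer: 0 1 2 3 4 5 6

Derivation:
Before: nodes reachable from 3: {2,3,5}
Adding (0,2): merges 3's component with another. Reachability grows.
After: nodes reachable from 3: {0,1,2,3,4,5,6}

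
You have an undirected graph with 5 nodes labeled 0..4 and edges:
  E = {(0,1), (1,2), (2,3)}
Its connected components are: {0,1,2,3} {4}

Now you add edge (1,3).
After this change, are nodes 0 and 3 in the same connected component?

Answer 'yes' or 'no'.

Answer: yes

Derivation:
Initial components: {0,1,2,3} {4}
Adding edge (1,3): both already in same component {0,1,2,3}. No change.
New components: {0,1,2,3} {4}
Are 0 and 3 in the same component? yes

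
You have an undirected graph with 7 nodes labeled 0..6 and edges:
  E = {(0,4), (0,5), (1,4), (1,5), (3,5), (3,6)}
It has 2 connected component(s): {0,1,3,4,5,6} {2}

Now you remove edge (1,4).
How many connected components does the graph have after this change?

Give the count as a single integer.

Answer: 2

Derivation:
Initial component count: 2
Remove (1,4): not a bridge. Count unchanged: 2.
  After removal, components: {0,1,3,4,5,6} {2}
New component count: 2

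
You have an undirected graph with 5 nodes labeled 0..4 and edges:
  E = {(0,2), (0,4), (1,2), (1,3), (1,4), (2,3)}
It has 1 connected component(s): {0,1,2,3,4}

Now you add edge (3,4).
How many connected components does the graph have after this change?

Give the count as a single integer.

Initial component count: 1
Add (3,4): endpoints already in same component. Count unchanged: 1.
New component count: 1

Answer: 1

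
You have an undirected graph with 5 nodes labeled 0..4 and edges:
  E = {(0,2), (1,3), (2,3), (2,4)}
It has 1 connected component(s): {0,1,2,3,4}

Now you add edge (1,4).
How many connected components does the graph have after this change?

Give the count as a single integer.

Answer: 1

Derivation:
Initial component count: 1
Add (1,4): endpoints already in same component. Count unchanged: 1.
New component count: 1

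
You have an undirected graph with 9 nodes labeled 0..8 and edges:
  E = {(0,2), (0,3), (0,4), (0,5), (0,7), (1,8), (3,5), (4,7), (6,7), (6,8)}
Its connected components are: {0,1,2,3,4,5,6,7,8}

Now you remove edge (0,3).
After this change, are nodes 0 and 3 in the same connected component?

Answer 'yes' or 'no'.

Answer: yes

Derivation:
Initial components: {0,1,2,3,4,5,6,7,8}
Removing edge (0,3): not a bridge — component count unchanged at 1.
New components: {0,1,2,3,4,5,6,7,8}
Are 0 and 3 in the same component? yes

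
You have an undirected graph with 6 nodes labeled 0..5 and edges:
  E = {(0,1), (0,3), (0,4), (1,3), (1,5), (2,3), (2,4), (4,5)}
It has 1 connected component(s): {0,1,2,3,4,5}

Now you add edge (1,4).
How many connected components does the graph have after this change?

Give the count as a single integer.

Answer: 1

Derivation:
Initial component count: 1
Add (1,4): endpoints already in same component. Count unchanged: 1.
New component count: 1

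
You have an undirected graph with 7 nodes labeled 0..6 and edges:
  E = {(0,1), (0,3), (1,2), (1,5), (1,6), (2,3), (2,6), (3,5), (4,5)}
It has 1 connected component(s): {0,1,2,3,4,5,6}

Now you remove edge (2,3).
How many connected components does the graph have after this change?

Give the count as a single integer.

Answer: 1

Derivation:
Initial component count: 1
Remove (2,3): not a bridge. Count unchanged: 1.
  After removal, components: {0,1,2,3,4,5,6}
New component count: 1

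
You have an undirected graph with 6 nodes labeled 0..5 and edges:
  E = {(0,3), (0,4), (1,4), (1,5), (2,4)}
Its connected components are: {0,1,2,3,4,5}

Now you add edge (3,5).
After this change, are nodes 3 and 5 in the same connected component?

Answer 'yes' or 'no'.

Answer: yes

Derivation:
Initial components: {0,1,2,3,4,5}
Adding edge (3,5): both already in same component {0,1,2,3,4,5}. No change.
New components: {0,1,2,3,4,5}
Are 3 and 5 in the same component? yes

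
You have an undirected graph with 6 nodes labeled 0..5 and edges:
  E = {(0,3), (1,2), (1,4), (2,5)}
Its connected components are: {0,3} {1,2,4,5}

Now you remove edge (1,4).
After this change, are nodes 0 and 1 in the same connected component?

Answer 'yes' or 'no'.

Answer: no

Derivation:
Initial components: {0,3} {1,2,4,5}
Removing edge (1,4): it was a bridge — component count 2 -> 3.
New components: {0,3} {1,2,5} {4}
Are 0 and 1 in the same component? no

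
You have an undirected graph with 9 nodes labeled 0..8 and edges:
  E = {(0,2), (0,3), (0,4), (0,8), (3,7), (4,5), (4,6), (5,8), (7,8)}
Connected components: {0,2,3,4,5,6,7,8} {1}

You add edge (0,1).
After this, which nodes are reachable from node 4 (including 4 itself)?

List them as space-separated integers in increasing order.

Before: nodes reachable from 4: {0,2,3,4,5,6,7,8}
Adding (0,1): merges 4's component with another. Reachability grows.
After: nodes reachable from 4: {0,1,2,3,4,5,6,7,8}

Answer: 0 1 2 3 4 5 6 7 8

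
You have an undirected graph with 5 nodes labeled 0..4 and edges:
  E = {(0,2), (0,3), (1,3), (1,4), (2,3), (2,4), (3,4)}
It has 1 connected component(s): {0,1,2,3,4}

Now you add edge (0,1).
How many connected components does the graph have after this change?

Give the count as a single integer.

Answer: 1

Derivation:
Initial component count: 1
Add (0,1): endpoints already in same component. Count unchanged: 1.
New component count: 1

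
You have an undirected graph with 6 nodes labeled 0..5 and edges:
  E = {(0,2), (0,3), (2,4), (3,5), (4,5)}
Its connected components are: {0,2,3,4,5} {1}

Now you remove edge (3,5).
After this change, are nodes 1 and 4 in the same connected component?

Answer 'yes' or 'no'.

Initial components: {0,2,3,4,5} {1}
Removing edge (3,5): not a bridge — component count unchanged at 2.
New components: {0,2,3,4,5} {1}
Are 1 and 4 in the same component? no

Answer: no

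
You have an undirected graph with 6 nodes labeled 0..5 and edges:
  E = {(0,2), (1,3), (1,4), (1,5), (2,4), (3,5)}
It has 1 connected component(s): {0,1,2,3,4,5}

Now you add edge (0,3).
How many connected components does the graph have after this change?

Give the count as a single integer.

Answer: 1

Derivation:
Initial component count: 1
Add (0,3): endpoints already in same component. Count unchanged: 1.
New component count: 1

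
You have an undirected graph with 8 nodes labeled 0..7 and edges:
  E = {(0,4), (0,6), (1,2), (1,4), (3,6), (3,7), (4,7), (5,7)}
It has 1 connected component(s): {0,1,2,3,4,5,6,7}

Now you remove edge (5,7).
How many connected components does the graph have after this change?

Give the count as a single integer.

Answer: 2

Derivation:
Initial component count: 1
Remove (5,7): it was a bridge. Count increases: 1 -> 2.
  After removal, components: {0,1,2,3,4,6,7} {5}
New component count: 2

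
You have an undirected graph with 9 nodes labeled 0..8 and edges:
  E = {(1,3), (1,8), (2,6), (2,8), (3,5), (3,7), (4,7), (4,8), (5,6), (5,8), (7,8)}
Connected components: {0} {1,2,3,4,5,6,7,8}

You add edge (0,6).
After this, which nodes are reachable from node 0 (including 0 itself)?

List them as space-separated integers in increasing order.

Before: nodes reachable from 0: {0}
Adding (0,6): merges 0's component with another. Reachability grows.
After: nodes reachable from 0: {0,1,2,3,4,5,6,7,8}

Answer: 0 1 2 3 4 5 6 7 8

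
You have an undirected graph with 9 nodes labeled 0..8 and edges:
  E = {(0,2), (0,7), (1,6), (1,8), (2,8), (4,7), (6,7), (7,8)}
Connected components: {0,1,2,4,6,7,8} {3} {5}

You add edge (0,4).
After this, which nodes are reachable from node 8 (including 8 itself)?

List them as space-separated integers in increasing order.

Answer: 0 1 2 4 6 7 8

Derivation:
Before: nodes reachable from 8: {0,1,2,4,6,7,8}
Adding (0,4): both endpoints already in same component. Reachability from 8 unchanged.
After: nodes reachable from 8: {0,1,2,4,6,7,8}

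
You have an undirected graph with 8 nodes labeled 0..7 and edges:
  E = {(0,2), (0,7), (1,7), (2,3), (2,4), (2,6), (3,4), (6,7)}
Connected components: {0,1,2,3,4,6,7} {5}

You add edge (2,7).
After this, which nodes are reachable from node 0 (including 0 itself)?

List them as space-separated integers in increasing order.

Before: nodes reachable from 0: {0,1,2,3,4,6,7}
Adding (2,7): both endpoints already in same component. Reachability from 0 unchanged.
After: nodes reachable from 0: {0,1,2,3,4,6,7}

Answer: 0 1 2 3 4 6 7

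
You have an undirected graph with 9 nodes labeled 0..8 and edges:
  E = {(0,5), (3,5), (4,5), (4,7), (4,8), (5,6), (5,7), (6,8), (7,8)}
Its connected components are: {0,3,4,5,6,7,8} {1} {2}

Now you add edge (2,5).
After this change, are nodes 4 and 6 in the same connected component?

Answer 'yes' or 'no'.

Answer: yes

Derivation:
Initial components: {0,3,4,5,6,7,8} {1} {2}
Adding edge (2,5): merges {2} and {0,3,4,5,6,7,8}.
New components: {0,2,3,4,5,6,7,8} {1}
Are 4 and 6 in the same component? yes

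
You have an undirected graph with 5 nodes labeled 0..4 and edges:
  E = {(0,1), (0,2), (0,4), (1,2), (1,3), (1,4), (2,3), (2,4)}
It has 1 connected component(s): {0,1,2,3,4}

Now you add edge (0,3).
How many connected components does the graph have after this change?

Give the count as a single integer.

Initial component count: 1
Add (0,3): endpoints already in same component. Count unchanged: 1.
New component count: 1

Answer: 1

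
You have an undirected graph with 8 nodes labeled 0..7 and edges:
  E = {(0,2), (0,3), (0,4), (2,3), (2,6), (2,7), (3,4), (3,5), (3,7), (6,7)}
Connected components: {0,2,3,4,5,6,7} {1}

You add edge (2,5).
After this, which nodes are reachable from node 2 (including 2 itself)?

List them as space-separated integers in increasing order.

Before: nodes reachable from 2: {0,2,3,4,5,6,7}
Adding (2,5): both endpoints already in same component. Reachability from 2 unchanged.
After: nodes reachable from 2: {0,2,3,4,5,6,7}

Answer: 0 2 3 4 5 6 7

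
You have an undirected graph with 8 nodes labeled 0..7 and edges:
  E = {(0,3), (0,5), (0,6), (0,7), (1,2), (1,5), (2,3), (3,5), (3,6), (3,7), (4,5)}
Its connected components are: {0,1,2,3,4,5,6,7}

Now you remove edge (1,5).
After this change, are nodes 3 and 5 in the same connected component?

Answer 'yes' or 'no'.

Initial components: {0,1,2,3,4,5,6,7}
Removing edge (1,5): not a bridge — component count unchanged at 1.
New components: {0,1,2,3,4,5,6,7}
Are 3 and 5 in the same component? yes

Answer: yes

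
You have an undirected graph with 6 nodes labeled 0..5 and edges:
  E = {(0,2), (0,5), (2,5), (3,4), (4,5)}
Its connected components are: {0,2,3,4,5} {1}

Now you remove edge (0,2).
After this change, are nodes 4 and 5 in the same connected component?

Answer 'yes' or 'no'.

Initial components: {0,2,3,4,5} {1}
Removing edge (0,2): not a bridge — component count unchanged at 2.
New components: {0,2,3,4,5} {1}
Are 4 and 5 in the same component? yes

Answer: yes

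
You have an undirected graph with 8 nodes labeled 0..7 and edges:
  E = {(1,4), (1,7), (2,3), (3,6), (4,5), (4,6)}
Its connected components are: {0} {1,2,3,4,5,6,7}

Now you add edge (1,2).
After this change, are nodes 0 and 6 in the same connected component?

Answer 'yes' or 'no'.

Answer: no

Derivation:
Initial components: {0} {1,2,3,4,5,6,7}
Adding edge (1,2): both already in same component {1,2,3,4,5,6,7}. No change.
New components: {0} {1,2,3,4,5,6,7}
Are 0 and 6 in the same component? no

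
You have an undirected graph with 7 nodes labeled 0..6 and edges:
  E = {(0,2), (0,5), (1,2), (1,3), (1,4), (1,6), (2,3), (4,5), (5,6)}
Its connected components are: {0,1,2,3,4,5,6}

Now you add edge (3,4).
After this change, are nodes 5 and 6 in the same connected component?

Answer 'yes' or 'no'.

Initial components: {0,1,2,3,4,5,6}
Adding edge (3,4): both already in same component {0,1,2,3,4,5,6}. No change.
New components: {0,1,2,3,4,5,6}
Are 5 and 6 in the same component? yes

Answer: yes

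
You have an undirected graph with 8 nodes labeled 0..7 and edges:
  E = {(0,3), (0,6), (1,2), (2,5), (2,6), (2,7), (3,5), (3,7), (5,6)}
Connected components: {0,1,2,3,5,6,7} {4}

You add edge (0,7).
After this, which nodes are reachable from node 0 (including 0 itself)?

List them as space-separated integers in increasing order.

Before: nodes reachable from 0: {0,1,2,3,5,6,7}
Adding (0,7): both endpoints already in same component. Reachability from 0 unchanged.
After: nodes reachable from 0: {0,1,2,3,5,6,7}

Answer: 0 1 2 3 5 6 7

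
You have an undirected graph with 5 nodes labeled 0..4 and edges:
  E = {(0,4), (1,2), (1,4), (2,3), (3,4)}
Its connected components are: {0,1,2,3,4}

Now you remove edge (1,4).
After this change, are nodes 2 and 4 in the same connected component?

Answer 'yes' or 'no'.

Answer: yes

Derivation:
Initial components: {0,1,2,3,4}
Removing edge (1,4): not a bridge — component count unchanged at 1.
New components: {0,1,2,3,4}
Are 2 and 4 in the same component? yes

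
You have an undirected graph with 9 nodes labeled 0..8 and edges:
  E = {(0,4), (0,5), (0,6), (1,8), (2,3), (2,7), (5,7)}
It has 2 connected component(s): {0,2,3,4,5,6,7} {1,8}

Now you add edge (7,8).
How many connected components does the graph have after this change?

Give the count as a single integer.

Answer: 1

Derivation:
Initial component count: 2
Add (7,8): merges two components. Count decreases: 2 -> 1.
New component count: 1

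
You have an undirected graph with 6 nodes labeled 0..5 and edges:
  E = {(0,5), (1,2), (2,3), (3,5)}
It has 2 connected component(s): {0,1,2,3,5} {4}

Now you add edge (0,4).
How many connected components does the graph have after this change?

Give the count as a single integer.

Answer: 1

Derivation:
Initial component count: 2
Add (0,4): merges two components. Count decreases: 2 -> 1.
New component count: 1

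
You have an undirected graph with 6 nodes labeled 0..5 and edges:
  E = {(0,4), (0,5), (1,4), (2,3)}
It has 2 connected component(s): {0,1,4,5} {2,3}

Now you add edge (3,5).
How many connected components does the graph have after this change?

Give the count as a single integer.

Answer: 1

Derivation:
Initial component count: 2
Add (3,5): merges two components. Count decreases: 2 -> 1.
New component count: 1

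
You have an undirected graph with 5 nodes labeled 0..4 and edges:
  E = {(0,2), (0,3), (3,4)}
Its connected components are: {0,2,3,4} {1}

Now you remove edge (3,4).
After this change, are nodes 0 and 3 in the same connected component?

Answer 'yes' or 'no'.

Initial components: {0,2,3,4} {1}
Removing edge (3,4): it was a bridge — component count 2 -> 3.
New components: {0,2,3} {1} {4}
Are 0 and 3 in the same component? yes

Answer: yes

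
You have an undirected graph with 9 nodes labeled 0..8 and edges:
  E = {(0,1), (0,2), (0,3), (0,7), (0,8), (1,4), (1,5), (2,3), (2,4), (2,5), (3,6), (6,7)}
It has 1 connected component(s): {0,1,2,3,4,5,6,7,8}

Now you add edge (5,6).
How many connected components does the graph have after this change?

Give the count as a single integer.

Initial component count: 1
Add (5,6): endpoints already in same component. Count unchanged: 1.
New component count: 1

Answer: 1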